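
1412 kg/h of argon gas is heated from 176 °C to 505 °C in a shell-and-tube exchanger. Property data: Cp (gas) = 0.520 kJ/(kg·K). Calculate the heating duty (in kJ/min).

Q = ṁ·Cp·ΔT = 1412 × 0.520 × (505 − 176) = 241560 kJ/h
Converting: 241560 / 3600 s = 67.101 kW
Heating duty = 4026.1 kJ/min

Q = 4030 kJ/min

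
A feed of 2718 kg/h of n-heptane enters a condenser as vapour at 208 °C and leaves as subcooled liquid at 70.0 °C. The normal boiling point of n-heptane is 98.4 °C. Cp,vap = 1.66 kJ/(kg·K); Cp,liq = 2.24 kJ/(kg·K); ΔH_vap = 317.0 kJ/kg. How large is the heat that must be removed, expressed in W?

Q_c = 425000 W

vapour 208→98.4 °C: -181.94 kJ/kg
condensation at 98.4 °C: -317 kJ/kg
liquid 98.4→70.0 °C: -63.616 kJ/kg
Δh = -181.94 + -317 + -63.616 = -562.55 kJ/kg
Q = ṁ·Δh = 2718 kg/h × -562.55 kJ/kg = -1.529e+06 kJ/h
|Q| = 424.73 kW = 424730 W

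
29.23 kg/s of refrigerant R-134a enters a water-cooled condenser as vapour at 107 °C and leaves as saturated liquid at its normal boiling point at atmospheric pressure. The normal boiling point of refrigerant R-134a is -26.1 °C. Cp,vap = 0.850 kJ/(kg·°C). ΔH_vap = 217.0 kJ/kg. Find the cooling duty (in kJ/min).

Q_c = 579000 kJ/min

vapour 107→-26.1 °C: -113.13 kJ/kg
condensation at -26.1 °C: -217 kJ/kg
Δh = -113.13 + -217 = -330.13 kJ/kg
Q = ṁ·Δh = 29.23 kg/s × -330.13 kJ/kg = -9649.8 kJ/s
|Q| = 9649.8 kW = 578990 kJ/min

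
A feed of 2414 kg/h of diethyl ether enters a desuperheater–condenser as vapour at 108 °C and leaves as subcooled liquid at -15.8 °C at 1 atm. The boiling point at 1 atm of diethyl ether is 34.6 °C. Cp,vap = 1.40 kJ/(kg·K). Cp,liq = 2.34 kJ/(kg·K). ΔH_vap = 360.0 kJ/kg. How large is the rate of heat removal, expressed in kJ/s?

vapour 108→34.6 °C: -102.76 kJ/kg
condensation at 34.6 °C: -360 kJ/kg
liquid 34.6→-15.8 °C: -117.94 kJ/kg
Δh = -102.76 + -360 + -117.94 = -580.7 kJ/kg
Q = ṁ·Δh = 2414 kg/h × -580.7 kJ/kg = -1.4018e+06 kJ/h
|Q| = 389.39 kW

Q_c = 389 kJ/s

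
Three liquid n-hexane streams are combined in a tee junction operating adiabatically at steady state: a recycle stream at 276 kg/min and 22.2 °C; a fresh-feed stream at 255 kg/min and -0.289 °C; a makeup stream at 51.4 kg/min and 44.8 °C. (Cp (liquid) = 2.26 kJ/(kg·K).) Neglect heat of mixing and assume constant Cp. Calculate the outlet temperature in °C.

Energy balance with Q = 0: Σ ṁᵢCp,ᵢ(T_out − Tᵢ) = 0
T_out = Σ ṁᵢCp,ᵢTᵢ / Σ ṁᵢCp,ᵢ
      = 18885 / 1316.2 = 14.348 °C

T_out = 14.3 °C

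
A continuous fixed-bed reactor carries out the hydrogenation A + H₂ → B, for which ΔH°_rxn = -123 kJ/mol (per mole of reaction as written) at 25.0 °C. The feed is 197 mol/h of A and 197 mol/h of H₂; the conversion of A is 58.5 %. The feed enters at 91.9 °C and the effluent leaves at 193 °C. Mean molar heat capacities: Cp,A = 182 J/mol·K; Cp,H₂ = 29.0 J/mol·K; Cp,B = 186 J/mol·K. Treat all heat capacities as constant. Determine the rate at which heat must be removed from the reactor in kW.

Q_out = 2.90 kW

Extent of reaction ξ = 0.585 × 197 = 115.24 mol/h
Reaction term: ξ·ΔH°_rxn = 115.24 × -123 = -14175 kJ/h
Sensible, feed 91.9→25 °C: -2780.8 kJ/h
Outlet flows (mol/h): A 81.755, H₂ 81.755, B 115.24
Sensible, products 25→193 °C: 6499.2 kJ/h
Q = ΔH = -10457 kJ/h = -2.9047 kW
Heat removed = 2.9047 kW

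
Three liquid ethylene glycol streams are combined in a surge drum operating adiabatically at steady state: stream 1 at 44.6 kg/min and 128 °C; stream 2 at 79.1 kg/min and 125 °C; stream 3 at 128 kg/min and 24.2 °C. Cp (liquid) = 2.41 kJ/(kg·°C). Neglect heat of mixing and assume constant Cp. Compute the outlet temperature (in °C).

T_out = 74.3 °C

No heat crosses the boundary, so H_out = H_in.
Σ ṁᵢCp,ᵢTᵢ = 44.6×2.41×128 + 79.1×2.41×125 + 128×2.41×24.2 = 45052
Σ ṁᵢCp,ᵢ = 44.6×2.41 + 79.1×2.41 + 128×2.41 = 606.6
T_out = 45052 / 606.6 = 74.271 °C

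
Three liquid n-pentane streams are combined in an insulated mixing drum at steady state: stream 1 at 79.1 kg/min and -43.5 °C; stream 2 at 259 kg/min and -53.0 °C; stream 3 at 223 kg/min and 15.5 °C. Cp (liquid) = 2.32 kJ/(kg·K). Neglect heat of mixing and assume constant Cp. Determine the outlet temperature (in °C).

No heat crosses the boundary, so H_out = H_in.
Σ ṁᵢCp,ᵢTᵢ = 79.1×2.32×-43.5 + 259×2.32×-53.0 + 223×2.32×15.5 = -31810
Σ ṁᵢCp,ᵢ = 79.1×2.32 + 259×2.32 + 223×2.32 = 1301.8
T_out = -31810 / 1301.8 = -24.437 °C

T_out = -24.4 °C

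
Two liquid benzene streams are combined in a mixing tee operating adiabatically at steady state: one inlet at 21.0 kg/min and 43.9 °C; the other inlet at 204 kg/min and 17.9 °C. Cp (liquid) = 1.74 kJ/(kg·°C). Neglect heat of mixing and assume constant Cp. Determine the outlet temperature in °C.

T_out = 20.3 °C

No heat crosses the boundary, so H_out = H_in.
T_out = Σ ṁᵢCp,ᵢTᵢ / Σ ṁᵢCp,ᵢ
      = 7957.9 / 391.5 = 20.327 °C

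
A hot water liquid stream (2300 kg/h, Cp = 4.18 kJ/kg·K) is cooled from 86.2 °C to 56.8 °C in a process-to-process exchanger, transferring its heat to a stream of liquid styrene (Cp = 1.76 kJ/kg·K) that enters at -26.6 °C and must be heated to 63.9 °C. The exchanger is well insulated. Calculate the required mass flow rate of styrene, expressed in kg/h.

ṁ_c = 1770 kg/h

Heat released by hot stream: Q = 2300 × 4.18 × (86.2 − 56.8) = 282650 kJ/h
Energy balance on cold side (adiabatic exchanger): Q = ṁ_c·Cp_c·(T_c,out − T_c,in)
ṁ_c = 282650 / [1.76 × (63.9 − -26.6)] = 1774.6 kg/h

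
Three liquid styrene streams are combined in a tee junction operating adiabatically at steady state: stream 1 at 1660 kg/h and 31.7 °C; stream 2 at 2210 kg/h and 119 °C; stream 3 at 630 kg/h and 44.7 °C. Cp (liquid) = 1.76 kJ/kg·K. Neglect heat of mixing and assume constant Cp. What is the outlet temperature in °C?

Energy balance with Q = 0: Σ ṁᵢCp,ᵢ(T_out − Tᵢ) = 0
Σ ṁᵢCp,ᵢTᵢ = 1660×1.76×31.7 + 2210×1.76×119 + 630×1.76×44.7 = 605040
Σ ṁᵢCp,ᵢ = 1660×1.76 + 2210×1.76 + 630×1.76 = 7920
T_out = 605040 / 7920 = 76.394 °C

T_out = 76.4 °C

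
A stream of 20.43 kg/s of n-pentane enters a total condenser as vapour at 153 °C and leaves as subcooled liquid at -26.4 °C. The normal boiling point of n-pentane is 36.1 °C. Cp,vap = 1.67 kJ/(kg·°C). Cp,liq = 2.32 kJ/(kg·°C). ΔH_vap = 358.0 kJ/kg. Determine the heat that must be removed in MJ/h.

vapour 153→36.1 °C: -195.22 kJ/kg
condensation at 36.1 °C: -358 kJ/kg
liquid 36.1→-26.4 °C: -145 kJ/kg
Δh = -195.22 + -358 + -145 = -698.22 kJ/kg
Q = ṁ·Δh = 20.43 kg/s × -698.22 kJ/kg = -14265 kJ/s
|Q| = 14265 kW = 51353 MJ/h

Q_c = 51400 MJ/h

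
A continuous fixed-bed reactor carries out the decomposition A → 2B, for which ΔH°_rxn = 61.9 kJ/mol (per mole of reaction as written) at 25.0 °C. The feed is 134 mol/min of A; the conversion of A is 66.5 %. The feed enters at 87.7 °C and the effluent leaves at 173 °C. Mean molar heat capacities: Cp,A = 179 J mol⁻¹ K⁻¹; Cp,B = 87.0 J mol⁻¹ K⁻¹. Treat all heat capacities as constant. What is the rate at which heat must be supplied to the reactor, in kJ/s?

Q_in = 125 kJ/s

Extent of reaction ξ = 0.665 × 134 = 89.11 mol/min
Reaction term: ξ·ΔH°_rxn = 89.11 × 61.9 = 5515.9 kJ/min
Sensible, feed 87.7→25 °C: -1503.9 kJ/min
Outlet flows (mol/min): A 44.89, B 178.22
Sensible, products 25→173 °C: 3484 kJ/min
Q = ΔH = 7496 kJ/min = 124.93 kW
Heat supplied = 124.93 kJ/s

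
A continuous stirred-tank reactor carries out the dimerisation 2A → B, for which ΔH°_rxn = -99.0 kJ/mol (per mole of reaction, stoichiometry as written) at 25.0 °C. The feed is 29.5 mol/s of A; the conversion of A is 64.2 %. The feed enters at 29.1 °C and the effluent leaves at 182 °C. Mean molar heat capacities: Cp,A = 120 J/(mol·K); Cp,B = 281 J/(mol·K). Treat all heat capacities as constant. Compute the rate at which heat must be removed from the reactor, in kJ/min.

Q_out = 20100 kJ/min

Extent of reaction ξ = 0.642 × 29.5 / 2 = 9.4695 mol/s
Reaction term: ξ·ΔH°_rxn = 9.4695 × -99.0 = -937.48 kJ/s
Sensible, feed 29.1→25 °C: -14.514 kJ/s
Outlet flows (mol/s): A 10.561, B 9.4695
Sensible, products 25→182 °C: 616.74 kJ/s
Q = ΔH = -335.26 kJ/s = -335.26 kW
Heat removed = 20116 kJ/min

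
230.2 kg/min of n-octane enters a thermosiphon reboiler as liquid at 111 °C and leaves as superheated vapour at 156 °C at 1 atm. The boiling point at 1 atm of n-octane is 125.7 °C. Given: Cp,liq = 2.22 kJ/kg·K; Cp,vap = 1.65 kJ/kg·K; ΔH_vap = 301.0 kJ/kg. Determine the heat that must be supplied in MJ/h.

liquid 111→125.7 °C: 32.634 kJ/kg
vaporisation at 125.7 °C: 301 kJ/kg
vapour 125.7→156 °C: 49.995 kJ/kg
Δh = 32.634 + 301 + 49.995 = 383.63 kJ/kg
Q = ṁ·Δh = 230.2 kg/min × 383.63 kJ/kg = 88311 kJ/min
|Q| = 1471.9 kW = 5298.7 MJ/h

Q = 5300 MJ/h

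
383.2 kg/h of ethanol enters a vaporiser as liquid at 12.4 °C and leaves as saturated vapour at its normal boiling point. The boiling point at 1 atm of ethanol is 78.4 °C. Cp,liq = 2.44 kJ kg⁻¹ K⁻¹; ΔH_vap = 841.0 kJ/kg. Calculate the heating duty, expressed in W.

Q = 107000 W

liquid 12.4→78.4 °C: 161.04 kJ/kg
vaporisation at 78.4 °C: 841 kJ/kg
Δh = 161.04 + 841 = 1002 kJ/kg
Q = ṁ·Δh = 383.2 kg/h × 1002 kJ/kg = 383980 kJ/h
|Q| = 106.66 kW = 106660 W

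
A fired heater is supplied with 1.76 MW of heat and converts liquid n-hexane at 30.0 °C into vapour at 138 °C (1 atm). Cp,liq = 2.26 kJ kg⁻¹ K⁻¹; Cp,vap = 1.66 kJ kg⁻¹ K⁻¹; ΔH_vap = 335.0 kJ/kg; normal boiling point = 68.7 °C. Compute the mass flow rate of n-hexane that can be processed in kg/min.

ṁ = 196 kg/min

Δh = 2.26×(68.7−30.0) + 335.0 + 1.66×(138−68.7) = 537.5 kJ/kg
Q = 1.76 MW = 1760 kJ/s = 105600 kJ/min
ṁ = Q/Δh = 105600 / 537.5 = 196.47 kg/min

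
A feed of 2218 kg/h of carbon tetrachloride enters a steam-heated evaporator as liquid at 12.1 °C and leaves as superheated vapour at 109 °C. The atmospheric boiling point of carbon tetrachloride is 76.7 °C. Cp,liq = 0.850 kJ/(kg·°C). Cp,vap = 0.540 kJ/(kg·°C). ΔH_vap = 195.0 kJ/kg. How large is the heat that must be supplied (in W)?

liquid 12.1→76.7 °C: 54.91 kJ/kg
vaporisation at 76.7 °C: 195 kJ/kg
vapour 76.7→109 °C: 17.442 kJ/kg
Δh = 54.91 + 195 + 17.442 = 267.35 kJ/kg
Q = ṁ·Δh = 2218 kg/h × 267.35 kJ/kg = 592990 kJ/h
|Q| = 164.72 kW = 164720 W

Q = 165000 W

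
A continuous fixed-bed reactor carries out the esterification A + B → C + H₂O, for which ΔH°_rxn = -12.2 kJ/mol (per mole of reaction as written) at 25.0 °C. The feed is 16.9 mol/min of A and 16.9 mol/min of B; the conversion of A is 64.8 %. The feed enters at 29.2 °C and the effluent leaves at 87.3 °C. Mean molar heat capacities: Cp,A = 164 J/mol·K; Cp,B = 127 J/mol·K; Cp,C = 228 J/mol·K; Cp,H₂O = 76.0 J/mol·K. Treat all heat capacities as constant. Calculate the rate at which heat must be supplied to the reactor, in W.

Extent of reaction ξ = 0.648 × 16.9 = 10.951 mol/min
Reaction term: ξ·ΔH°_rxn = 10.951 × -12.2 = -133.6 kJ/min
Sensible, feed 29.2→25 °C: -20.655 kJ/min
Outlet flows (mol/min): A 5.9488, B 5.9488, C 10.951, H₂O 10.951
Sensible, products 25→87.3 °C: 315.25 kJ/min
Q = ΔH = 160.99 kJ/min = 2.6832 kW
Heat supplied = 2683.2 W

Q_in = 2680 W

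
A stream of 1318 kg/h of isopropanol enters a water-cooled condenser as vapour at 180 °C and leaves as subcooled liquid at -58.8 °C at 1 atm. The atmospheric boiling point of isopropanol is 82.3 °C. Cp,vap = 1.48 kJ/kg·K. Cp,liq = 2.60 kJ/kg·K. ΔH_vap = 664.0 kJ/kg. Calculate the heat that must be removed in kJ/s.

Q_c = 430 kJ/s

vapour 180→82.3 °C: -144.6 kJ/kg
condensation at 82.3 °C: -664 kJ/kg
liquid 82.3→-58.8 °C: -366.86 kJ/kg
Δh = -144.6 + -664 + -366.86 = -1175.5 kJ/kg
Q = ṁ·Δh = 1318 kg/h × -1175.5 kJ/kg = -1.5493e+06 kJ/h
|Q| = 430.35 kW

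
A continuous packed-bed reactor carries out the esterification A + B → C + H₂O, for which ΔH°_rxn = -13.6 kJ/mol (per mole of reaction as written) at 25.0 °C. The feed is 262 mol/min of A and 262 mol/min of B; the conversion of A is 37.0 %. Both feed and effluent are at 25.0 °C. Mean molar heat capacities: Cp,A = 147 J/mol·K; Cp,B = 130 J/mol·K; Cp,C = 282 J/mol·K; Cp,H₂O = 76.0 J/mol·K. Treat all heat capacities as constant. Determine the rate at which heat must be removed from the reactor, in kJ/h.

Q_out = 79100 kJ/h

Extent of reaction ξ = 0.370 × 262 = 96.94 mol/min
Reaction term: ξ·ΔH°_rxn = 96.94 × -13.6 = -1318.4 kJ/min
Q = ΔH = -1318.4 kJ/min = -21.973 kW
Heat removed = 79103 kJ/h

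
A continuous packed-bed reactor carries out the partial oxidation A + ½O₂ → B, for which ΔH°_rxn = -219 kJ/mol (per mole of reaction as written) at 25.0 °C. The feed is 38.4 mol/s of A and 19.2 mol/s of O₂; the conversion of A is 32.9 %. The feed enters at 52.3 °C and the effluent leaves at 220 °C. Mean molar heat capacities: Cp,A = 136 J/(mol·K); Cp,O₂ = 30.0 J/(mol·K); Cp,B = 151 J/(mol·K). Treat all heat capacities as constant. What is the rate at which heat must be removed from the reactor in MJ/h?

Q_out = 6460 MJ/h

Extent of reaction ξ = 0.329 × 38.4 = 12.634 mol/s
Reaction term: ξ·ΔH°_rxn = 12.634 × -219 = -2766.8 kJ/s
Sensible, feed 52.3→25 °C: -158.3 kJ/s
Outlet flows (mol/s): A 25.766, O₂ 12.883, B 12.634
Sensible, products 25→220 °C: 1130.7 kJ/s
Q = ΔH = -1794.4 kJ/s = -1794.4 kW
Heat removed = 6459.7 MJ/h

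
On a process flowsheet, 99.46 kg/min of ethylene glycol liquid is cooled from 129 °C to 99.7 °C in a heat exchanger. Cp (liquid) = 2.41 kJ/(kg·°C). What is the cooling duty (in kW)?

Q_c = 117 kW

Q = ṁ·Cp·ΔT = 99.46 × 2.41 × (99.7 − 129) = -7023.2 kJ/min
Converting: 7023.2 / 60 s = 117.05 kW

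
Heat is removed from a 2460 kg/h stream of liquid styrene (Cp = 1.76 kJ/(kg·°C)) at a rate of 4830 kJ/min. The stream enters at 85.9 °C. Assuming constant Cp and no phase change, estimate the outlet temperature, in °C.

Q = 4830 kJ/min = 289800 kJ/h
ΔT = Q/(ṁ·Cp) = 289800/(2460×1.76) = 66.935 K
T_out = 85.9 − 66.935 = 18.965 °C

T_out = 19.0 °C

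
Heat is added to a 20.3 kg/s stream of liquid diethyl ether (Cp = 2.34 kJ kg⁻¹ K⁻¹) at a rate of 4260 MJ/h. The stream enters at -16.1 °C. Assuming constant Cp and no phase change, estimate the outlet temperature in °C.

Q = 4260 MJ/h = 1183.3 kJ/s
ΔT = Q/(ṁ·Cp) = 1183.3/(20.3×2.34) = 24.911 K
T_out = -16.1 + 24.911 = 8.8112 °C

T_out = 8.81 °C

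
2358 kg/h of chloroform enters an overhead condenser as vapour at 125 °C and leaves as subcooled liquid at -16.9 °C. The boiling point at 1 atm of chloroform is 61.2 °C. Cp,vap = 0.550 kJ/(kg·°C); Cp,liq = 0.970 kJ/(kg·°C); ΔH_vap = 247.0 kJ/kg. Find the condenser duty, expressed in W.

Q_c = 234000 W

vapour 125→61.2 °C: -35.09 kJ/kg
condensation at 61.2 °C: -247 kJ/kg
liquid 61.2→-16.9 °C: -75.757 kJ/kg
Δh = -35.09 + -247 + -75.757 = -357.85 kJ/kg
Q = ṁ·Δh = 2358 kg/h × -357.85 kJ/kg = -843800 kJ/h
|Q| = 234.39 kW = 234390 W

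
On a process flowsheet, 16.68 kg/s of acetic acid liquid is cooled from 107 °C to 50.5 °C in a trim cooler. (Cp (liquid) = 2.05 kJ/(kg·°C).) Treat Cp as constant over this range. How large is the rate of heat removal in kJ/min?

Q = ṁ·Cp·ΔT = 16.68 × 2.05 × (50.5 − 107) = -1932 kJ/s
Cooling duty = 115920 kJ/min

Q_c = 116000 kJ/min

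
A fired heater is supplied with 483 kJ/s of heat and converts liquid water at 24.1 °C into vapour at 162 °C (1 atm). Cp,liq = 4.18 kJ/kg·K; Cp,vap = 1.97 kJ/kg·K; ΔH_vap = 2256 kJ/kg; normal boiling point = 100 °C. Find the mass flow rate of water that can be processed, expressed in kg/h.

Δh = 4.18×(100−24.1) + 2256 + 1.97×(162−100) = 2695.4 kJ/kg
Q = 483 kJ/s = 483 kJ/s = 1.7388e+06 kJ/h
ṁ = Q/Δh = 1.7388e+06 / 2695.4 = 645.1 kg/h

ṁ = 645 kg/h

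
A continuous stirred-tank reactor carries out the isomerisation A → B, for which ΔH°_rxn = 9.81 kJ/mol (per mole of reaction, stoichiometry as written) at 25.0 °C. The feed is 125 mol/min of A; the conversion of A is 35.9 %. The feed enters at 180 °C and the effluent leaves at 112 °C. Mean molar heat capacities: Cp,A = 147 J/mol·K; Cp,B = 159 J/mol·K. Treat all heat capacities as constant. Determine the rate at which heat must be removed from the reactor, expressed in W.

Extent of reaction ξ = 0.359 × 125 = 44.875 mol/min
Reaction term: ξ·ΔH°_rxn = 44.875 × 9.81 = 440.22 kJ/min
Sensible, feed 180→25 °C: -2848.1 kJ/min
Outlet flows (mol/min): A 80.125, B 44.875
Sensible, products 25→112 °C: 1645.5 kJ/min
Q = ΔH = -762.43 kJ/min = -12.707 kW
Heat removed = 12707 W

Q_out = 12700 W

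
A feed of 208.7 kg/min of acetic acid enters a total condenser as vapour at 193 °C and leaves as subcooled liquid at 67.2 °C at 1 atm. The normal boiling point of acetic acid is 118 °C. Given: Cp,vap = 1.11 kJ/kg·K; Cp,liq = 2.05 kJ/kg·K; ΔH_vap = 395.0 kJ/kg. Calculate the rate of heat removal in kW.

Q_c = 2030 kW

vapour 193→118 °C: -83.25 kJ/kg
condensation at 118 °C: -395 kJ/kg
liquid 118→67.2 °C: -104.14 kJ/kg
Δh = -83.25 + -395 + -104.14 = -582.39 kJ/kg
Q = ṁ·Δh = 208.7 kg/min × -582.39 kJ/kg = -121540 kJ/min
|Q| = 2025.7 kW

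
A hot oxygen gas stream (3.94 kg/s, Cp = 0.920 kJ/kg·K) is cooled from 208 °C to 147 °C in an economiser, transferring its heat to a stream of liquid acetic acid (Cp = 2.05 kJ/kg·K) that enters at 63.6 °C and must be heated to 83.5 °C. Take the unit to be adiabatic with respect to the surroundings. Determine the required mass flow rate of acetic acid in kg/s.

Heat released by hot stream: Q = 3.94 × 0.920 × (208 − 147) = 221.11 kJ/s
Energy balance on cold side (adiabatic exchanger): Q = ṁ_c·Cp_c·(T_c,out − T_c,in)
ṁ_c = 221.11 / [2.05 × (83.5 − 63.6)] = 5.4201 kg/s

ṁ_c = 5.42 kg/s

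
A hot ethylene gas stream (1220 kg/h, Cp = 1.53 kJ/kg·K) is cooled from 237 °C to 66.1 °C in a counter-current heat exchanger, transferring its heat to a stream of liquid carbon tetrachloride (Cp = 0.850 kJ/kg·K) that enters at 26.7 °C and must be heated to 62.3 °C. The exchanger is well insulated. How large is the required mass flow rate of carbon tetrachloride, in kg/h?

Heat released by hot stream: Q = 1220 × 1.53 × (237 − 66.1) = 319000 kJ/h
Energy balance on cold side (adiabatic exchanger): Q = ṁ_c·Cp_c·(T_c,out − T_c,in)
ṁ_c = 319000 / [0.850 × (62.3 − 26.7)] = 10542 kg/h

ṁ_c = 10500 kg/h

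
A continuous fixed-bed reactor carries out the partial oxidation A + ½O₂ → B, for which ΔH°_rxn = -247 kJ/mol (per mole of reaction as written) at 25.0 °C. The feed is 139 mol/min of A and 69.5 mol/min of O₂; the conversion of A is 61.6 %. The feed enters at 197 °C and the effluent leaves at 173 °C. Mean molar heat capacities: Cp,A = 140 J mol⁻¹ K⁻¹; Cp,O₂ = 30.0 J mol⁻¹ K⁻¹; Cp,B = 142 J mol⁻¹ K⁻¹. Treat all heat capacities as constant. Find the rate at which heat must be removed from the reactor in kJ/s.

Extent of reaction ξ = 0.616 × 139 = 85.624 mol/min
Reaction term: ξ·ΔH°_rxn = 85.624 × -247 = -21149 kJ/min
Sensible, feed 197→25 °C: -3705.7 kJ/min
Outlet flows (mol/min): A 53.376, O₂ 26.688, B 85.624
Sensible, products 25→173 °C: 3023.9 kJ/min
Q = ΔH = -21831 kJ/min = -363.85 kW
Heat removed = 363.85 kJ/s

Q_out = 364 kJ/s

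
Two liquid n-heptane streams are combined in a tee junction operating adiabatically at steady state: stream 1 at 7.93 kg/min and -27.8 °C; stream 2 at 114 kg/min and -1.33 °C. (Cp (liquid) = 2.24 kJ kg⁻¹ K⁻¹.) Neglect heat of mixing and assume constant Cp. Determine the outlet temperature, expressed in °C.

T_out = -3.05 °C

No heat crosses the boundary, so H_out = H_in.
Σ ṁᵢCp,ᵢTᵢ = 7.93×2.24×-27.8 + 114×2.24×-1.33 = -833.45
Σ ṁᵢCp,ᵢ = 7.93×2.24 + 114×2.24 = 273.12
T_out = -833.45 / 273.12 = -3.0515 °C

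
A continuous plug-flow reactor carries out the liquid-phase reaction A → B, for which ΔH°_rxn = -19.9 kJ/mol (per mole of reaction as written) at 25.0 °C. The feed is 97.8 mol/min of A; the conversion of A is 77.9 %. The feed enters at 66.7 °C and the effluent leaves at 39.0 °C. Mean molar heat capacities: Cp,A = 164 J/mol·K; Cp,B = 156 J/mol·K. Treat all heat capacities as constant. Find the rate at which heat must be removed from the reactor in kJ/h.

Q_out = 118000 kJ/h

Extent of reaction ξ = 0.779 × 97.8 = 76.186 mol/min
Reaction term: ξ·ΔH°_rxn = 76.186 × -19.9 = -1516.1 kJ/min
Sensible, feed 66.7→25 °C: -668.83 kJ/min
Outlet flows (mol/min): A 21.614, B 76.186
Sensible, products 25→39.0 °C: 216.02 kJ/min
Q = ΔH = -1968.9 kJ/min = -32.815 kW
Heat removed = 118140 kJ/h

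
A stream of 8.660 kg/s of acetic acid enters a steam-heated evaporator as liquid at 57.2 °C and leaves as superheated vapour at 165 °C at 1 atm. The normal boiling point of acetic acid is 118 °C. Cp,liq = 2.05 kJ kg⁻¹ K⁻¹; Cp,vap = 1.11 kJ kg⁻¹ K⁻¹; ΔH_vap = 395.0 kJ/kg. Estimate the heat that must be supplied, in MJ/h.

liquid 57.2→118 °C: 124.64 kJ/kg
vaporisation at 118 °C: 395 kJ/kg
vapour 118→165 °C: 52.17 kJ/kg
Δh = 124.64 + 395 + 52.17 = 571.81 kJ/kg
Q = ṁ·Δh = 8.660 kg/s × 571.81 kJ/kg = 4951.9 kJ/s
|Q| = 4951.9 kW = 17827 MJ/h

Q = 17800 MJ/h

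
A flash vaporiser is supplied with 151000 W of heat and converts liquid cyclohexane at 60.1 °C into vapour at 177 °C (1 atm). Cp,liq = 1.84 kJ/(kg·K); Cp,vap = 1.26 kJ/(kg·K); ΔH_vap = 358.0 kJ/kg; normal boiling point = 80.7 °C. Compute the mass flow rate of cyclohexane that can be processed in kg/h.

Δh = 1.84×(80.7−60.1) + 358.0 + 1.26×(177−80.7) = 517.24 kJ/kg
Q = 151000 W = 151 kJ/s = 543600 kJ/h
ṁ = Q/Δh = 543600 / 517.24 = 1051 kg/h

ṁ = 1050 kg/h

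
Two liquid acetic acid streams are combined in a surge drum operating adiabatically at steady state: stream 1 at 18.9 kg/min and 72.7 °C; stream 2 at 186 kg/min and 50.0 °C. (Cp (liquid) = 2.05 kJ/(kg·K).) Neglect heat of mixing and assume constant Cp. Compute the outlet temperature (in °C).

No heat crosses the boundary, so H_out = H_in.
T_out = Σ ṁᵢCp,ᵢTᵢ / Σ ṁᵢCp,ᵢ
      = 21882 / 420.04 = 52.094 °C

T_out = 52.1 °C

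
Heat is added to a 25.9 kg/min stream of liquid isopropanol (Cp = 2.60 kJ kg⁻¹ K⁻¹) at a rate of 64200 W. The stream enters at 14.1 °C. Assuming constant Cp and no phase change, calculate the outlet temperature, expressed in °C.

T_out = 71.3 °C

Q = 64200 W = 3852 kJ/min
ΔT = Q/(ṁ·Cp) = 3852/(25.9×2.60) = 57.202 K
T_out = 14.1 + 57.202 = 71.302 °C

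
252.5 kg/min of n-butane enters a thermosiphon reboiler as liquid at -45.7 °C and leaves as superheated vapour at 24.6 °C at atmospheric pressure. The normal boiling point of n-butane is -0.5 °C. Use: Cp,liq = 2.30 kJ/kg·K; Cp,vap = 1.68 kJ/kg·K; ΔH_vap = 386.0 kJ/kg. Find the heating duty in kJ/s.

liquid -45.7→-0.5 °C: 103.96 kJ/kg
vaporisation at -0.5 °C: 386 kJ/kg
vapour -0.5→24.6 °C: 42.168 kJ/kg
Δh = 103.96 + 386 + 42.168 = 532.13 kJ/kg
Q = ṁ·Δh = 252.5 kg/min × 532.13 kJ/kg = 134360 kJ/min
|Q| = 2239.4 kW

Q = 2240 kJ/s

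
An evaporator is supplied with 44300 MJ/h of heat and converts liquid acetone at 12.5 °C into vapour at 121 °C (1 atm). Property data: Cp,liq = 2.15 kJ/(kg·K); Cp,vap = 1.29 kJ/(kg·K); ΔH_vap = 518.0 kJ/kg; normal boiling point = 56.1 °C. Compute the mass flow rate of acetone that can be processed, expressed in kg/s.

Δh = 2.15×(56.1−12.5) + 518.0 + 1.29×(121−56.1) = 695.46 kJ/kg
Q = 44300 MJ/h = 12306 kJ/s = 12306 kJ/s
ṁ = Q/Δh = 12306 / 695.46 = 17.694 kg/s

ṁ = 17.7 kg/s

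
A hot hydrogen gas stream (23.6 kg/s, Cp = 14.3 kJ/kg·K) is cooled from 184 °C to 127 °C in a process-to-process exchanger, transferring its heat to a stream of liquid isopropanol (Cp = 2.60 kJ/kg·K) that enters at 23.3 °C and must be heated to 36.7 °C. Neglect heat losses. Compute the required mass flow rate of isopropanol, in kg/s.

ṁ_c = 552 kg/s

Heat released by hot stream: Q = 23.6 × 14.3 × (184 − 127) = 19236 kJ/s
Energy balance on cold side (adiabatic exchanger): Q = ṁ_c·Cp_c·(T_c,out − T_c,in)
ṁ_c = 19236 / [2.60 × (36.7 − 23.3)] = 552.13 kg/s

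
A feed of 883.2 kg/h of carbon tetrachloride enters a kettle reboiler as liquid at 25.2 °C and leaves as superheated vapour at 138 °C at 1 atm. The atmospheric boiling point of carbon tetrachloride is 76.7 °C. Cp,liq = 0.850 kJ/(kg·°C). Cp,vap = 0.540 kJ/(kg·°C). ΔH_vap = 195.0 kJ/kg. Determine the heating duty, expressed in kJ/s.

Q = 66.7 kJ/s

liquid 25.2→76.7 °C: 43.775 kJ/kg
vaporisation at 76.7 °C: 195 kJ/kg
vapour 76.7→138 °C: 33.102 kJ/kg
Δh = 43.775 + 195 + 33.102 = 271.88 kJ/kg
Q = ṁ·Δh = 883.2 kg/h × 271.88 kJ/kg = 240120 kJ/h
|Q| = 66.7 kW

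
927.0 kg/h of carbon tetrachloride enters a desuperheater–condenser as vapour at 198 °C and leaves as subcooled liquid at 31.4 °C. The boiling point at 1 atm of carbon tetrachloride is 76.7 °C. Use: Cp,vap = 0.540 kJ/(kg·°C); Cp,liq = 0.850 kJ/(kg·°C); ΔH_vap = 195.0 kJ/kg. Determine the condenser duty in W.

vapour 198→76.7 °C: -65.502 kJ/kg
condensation at 76.7 °C: -195 kJ/kg
liquid 76.7→31.4 °C: -38.505 kJ/kg
Δh = -65.502 + -195 + -38.505 = -299.01 kJ/kg
Q = ṁ·Δh = 927.0 kg/h × -299.01 kJ/kg = -277180 kJ/h
|Q| = 76.994 kW = 76994 W

Q_c = 77000 W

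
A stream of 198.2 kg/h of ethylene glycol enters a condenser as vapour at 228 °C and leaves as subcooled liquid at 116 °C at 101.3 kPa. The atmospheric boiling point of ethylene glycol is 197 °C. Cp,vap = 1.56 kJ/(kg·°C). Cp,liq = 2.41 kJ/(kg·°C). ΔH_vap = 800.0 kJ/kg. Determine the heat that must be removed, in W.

Q_c = 57500 W

vapour 228→197 °C: -48.36 kJ/kg
condensation at 197 °C: -800 kJ/kg
liquid 197→116 °C: -195.21 kJ/kg
Δh = -48.36 + -800 + -195.21 = -1043.6 kJ/kg
Q = ṁ·Δh = 198.2 kg/h × -1043.6 kJ/kg = -206840 kJ/h
|Q| = 57.454 kW = 57454 W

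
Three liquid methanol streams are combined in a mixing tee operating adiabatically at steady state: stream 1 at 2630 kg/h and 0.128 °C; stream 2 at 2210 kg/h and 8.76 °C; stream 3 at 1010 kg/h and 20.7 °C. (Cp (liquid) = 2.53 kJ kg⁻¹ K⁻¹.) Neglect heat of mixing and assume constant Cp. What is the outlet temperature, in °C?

T_out = 6.94 °C

Energy balance with Q = 0: Σ ṁᵢCp,ᵢ(T_out − Tᵢ) = 0
Σ ṁᵢCp,ᵢTᵢ = 2630×2.53×0.128 + 2210×2.53×8.76 + 1010×2.53×20.7 = 102730
Σ ṁᵢCp,ᵢ = 2630×2.53 + 2210×2.53 + 1010×2.53 = 14800
T_out = 102730 / 14800 = 6.9407 °C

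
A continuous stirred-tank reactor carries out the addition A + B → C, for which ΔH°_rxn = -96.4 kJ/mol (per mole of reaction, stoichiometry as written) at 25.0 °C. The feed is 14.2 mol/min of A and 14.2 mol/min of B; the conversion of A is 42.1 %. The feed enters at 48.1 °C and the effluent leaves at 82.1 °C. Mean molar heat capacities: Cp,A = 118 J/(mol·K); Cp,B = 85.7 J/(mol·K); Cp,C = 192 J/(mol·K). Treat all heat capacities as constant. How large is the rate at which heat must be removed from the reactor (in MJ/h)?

Extent of reaction ξ = 0.421 × 14.2 = 5.9782 mol/min
Reaction term: ξ·ΔH°_rxn = 5.9782 × -96.4 = -576.3 kJ/min
Sensible, feed 48.1→25 °C: -66.818 kJ/min
Outlet flows (mol/min): A 8.2218, B 8.2218, C 5.9782
Sensible, products 25→82.1 °C: 161.17 kJ/min
Q = ΔH = -481.95 kJ/min = -8.0324 kW
Heat removed = 28.917 MJ/h

Q_out = 28.9 MJ/h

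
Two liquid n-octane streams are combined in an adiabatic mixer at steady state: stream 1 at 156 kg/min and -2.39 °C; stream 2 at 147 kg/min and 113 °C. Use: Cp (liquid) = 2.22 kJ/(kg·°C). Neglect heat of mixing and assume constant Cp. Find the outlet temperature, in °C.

No heat crosses the boundary, so H_out = H_in.
Σ ṁᵢCp,ᵢTᵢ = 156×2.22×-2.39 + 147×2.22×113 = 36049
Σ ṁᵢCp,ᵢ = 156×2.22 + 147×2.22 = 672.66
T_out = 36049 / 672.66 = 53.591 °C

T_out = 53.6 °C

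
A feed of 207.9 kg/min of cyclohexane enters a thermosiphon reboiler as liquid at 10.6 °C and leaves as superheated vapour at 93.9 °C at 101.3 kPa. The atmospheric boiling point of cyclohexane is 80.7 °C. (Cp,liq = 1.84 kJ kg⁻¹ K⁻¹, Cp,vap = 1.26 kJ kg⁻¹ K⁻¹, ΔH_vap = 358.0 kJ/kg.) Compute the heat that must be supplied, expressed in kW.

liquid 10.6→80.7 °C: 128.98 kJ/kg
vaporisation at 80.7 °C: 358 kJ/kg
vapour 80.7→93.9 °C: 16.632 kJ/kg
Δh = 128.98 + 358 + 16.632 = 503.62 kJ/kg
Q = ṁ·Δh = 207.9 kg/min × 503.62 kJ/kg = 104700 kJ/min
|Q| = 1745 kW

Q = 1750 kW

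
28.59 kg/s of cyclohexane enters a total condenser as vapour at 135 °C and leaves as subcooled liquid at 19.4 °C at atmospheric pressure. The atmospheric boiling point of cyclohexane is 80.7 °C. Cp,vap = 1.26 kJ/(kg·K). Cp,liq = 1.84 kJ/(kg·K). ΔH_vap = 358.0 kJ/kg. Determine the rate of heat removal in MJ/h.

Q_c = 55500 MJ/h

vapour 135→80.7 °C: -68.418 kJ/kg
condensation at 80.7 °C: -358 kJ/kg
liquid 80.7→19.4 °C: -112.79 kJ/kg
Δh = -68.418 + -358 + -112.79 = -539.21 kJ/kg
Q = ṁ·Δh = 28.59 kg/s × -539.21 kJ/kg = -15416 kJ/s
|Q| = 15416 kW = 55498 MJ/h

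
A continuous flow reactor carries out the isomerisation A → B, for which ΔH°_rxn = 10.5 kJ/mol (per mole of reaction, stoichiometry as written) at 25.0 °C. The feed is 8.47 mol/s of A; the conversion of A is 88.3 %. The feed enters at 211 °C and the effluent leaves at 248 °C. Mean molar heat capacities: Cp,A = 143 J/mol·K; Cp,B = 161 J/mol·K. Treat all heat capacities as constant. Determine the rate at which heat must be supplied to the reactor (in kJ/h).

Q_in = 552000 kJ/h

Extent of reaction ξ = 0.883 × 8.47 = 7.479 mol/s
Reaction term: ξ·ΔH°_rxn = 7.479 × 10.5 = 78.53 kJ/s
Sensible, feed 211→25 °C: -225.29 kJ/s
Outlet flows (mol/s): A 0.99099, B 7.479
Sensible, products 25→248 °C: 300.12 kJ/s
Q = ΔH = 153.37 kJ/s = 153.37 kW
Heat supplied = 552110 kJ/h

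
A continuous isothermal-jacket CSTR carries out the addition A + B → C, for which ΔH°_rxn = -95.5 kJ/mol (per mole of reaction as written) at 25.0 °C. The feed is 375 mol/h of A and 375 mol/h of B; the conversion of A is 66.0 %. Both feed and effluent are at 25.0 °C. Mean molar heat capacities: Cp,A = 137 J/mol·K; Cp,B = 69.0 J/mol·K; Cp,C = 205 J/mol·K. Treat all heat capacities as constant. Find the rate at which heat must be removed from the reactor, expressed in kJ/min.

Q_out = 394 kJ/min

Extent of reaction ξ = 0.660 × 375 = 247.5 mol/h
Reaction term: ξ·ΔH°_rxn = 247.5 × -95.5 = -23636 kJ/h
Q = ΔH = -23636 kJ/h = -6.5656 kW
Heat removed = 393.94 kJ/min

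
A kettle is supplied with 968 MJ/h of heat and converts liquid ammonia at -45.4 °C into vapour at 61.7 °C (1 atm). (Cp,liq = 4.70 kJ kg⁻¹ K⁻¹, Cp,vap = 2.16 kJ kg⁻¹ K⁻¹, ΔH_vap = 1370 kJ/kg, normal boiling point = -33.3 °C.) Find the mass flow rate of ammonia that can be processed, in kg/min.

Δh = 4.70×(-33.3−-45.4) + 1370 + 2.16×(61.7−-33.3) = 1632.1 kJ/kg
Q = 968 MJ/h = 268.89 kJ/s = 16133 kJ/min
ṁ = Q/Δh = 16133 / 1632.1 = 9.8852 kg/min

ṁ = 9.89 kg/min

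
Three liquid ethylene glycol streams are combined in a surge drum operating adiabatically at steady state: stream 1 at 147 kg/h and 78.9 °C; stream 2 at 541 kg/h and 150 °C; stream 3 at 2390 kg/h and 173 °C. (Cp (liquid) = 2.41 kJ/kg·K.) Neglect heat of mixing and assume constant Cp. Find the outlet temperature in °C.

Energy balance with Q = 0: Σ ṁᵢCp,ᵢ(T_out − Tᵢ) = 0
T_out = Σ ṁᵢCp,ᵢTᵢ / Σ ṁᵢCp,ᵢ
      = 1.22e+06 / 7418 = 164.46 °C

T_out = 164 °C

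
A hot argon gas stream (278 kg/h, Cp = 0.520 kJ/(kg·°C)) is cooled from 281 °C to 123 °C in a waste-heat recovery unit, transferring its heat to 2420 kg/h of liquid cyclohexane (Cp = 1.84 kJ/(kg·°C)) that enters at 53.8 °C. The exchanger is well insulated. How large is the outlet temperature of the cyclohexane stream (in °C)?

Heat released by hot stream: Q = 278 × 0.520 × (281 − 123) = 22840 kJ/h
Energy balance on cold side (adiabatic exchanger): Q = ṁ_c·Cp_c·(T_c,out − T_c,in)
T_c,out = 53.8 + 22840/(2420 × 1.84) = 58.929 °C

T_c,out = 58.9 °C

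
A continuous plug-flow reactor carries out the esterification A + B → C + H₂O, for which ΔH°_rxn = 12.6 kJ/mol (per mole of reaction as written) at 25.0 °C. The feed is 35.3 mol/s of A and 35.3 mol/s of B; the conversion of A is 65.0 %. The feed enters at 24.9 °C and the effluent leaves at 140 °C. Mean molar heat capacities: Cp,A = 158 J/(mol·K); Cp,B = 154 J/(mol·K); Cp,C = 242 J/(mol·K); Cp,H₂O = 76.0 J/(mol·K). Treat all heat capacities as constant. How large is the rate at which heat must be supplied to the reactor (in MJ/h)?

Extent of reaction ξ = 0.650 × 35.3 = 22.945 mol/s
Reaction term: ξ·ΔH°_rxn = 22.945 × 12.6 = 289.11 kJ/s
Sensible, feed 24.9→25 °C: 1.1014 kJ/s
Outlet flows (mol/s): A 12.355, B 12.355, C 22.945, H₂O 22.945
Sensible, products 25→140 °C: 1282.4 kJ/s
Q = ΔH = 1572.6 kJ/s = 1572.6 kW
Heat supplied = 5661.4 MJ/h

Q_in = 5660 MJ/h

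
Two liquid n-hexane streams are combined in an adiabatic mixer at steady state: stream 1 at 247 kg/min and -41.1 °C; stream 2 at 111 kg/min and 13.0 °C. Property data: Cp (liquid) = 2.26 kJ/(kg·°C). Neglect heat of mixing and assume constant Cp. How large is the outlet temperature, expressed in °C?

T_out = -24.3 °C

No heat crosses the boundary, so H_out = H_in.
Σ ṁᵢCp,ᵢTᵢ = 247×2.26×-41.1 + 111×2.26×13.0 = -19682
Σ ṁᵢCp,ᵢ = 247×2.26 + 111×2.26 = 809.08
T_out = -19682 / 809.08 = -24.326 °C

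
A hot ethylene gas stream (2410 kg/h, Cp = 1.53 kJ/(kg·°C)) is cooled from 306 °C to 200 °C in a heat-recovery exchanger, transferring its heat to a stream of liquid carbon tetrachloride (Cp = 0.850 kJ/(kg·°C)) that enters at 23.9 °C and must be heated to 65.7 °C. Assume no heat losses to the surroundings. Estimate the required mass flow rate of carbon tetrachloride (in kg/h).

ṁ_c = 11000 kg/h

Heat released by hot stream: Q = 2410 × 1.53 × (306 − 200) = 390850 kJ/h
Energy balance on cold side (adiabatic exchanger): Q = ṁ_c·Cp_c·(T_c,out − T_c,in)
ṁ_c = 390850 / [0.850 × (65.7 − 23.9)] = 11001 kg/h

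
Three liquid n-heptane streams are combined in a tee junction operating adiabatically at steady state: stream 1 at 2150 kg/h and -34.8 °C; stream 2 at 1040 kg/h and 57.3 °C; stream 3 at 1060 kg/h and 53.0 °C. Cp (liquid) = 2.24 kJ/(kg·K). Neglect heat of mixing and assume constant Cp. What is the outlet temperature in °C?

Energy balance with Q = 0: Σ ṁᵢCp,ᵢ(T_out − Tᵢ) = 0
Σ ṁᵢCp,ᵢTᵢ = 2150×2.24×-34.8 + 1040×2.24×57.3 + 1060×2.24×53.0 = 91732
Σ ṁᵢCp,ᵢ = 2150×2.24 + 1040×2.24 + 1060×2.24 = 9520
T_out = 91732 / 9520 = 9.6358 °C

T_out = 9.64 °C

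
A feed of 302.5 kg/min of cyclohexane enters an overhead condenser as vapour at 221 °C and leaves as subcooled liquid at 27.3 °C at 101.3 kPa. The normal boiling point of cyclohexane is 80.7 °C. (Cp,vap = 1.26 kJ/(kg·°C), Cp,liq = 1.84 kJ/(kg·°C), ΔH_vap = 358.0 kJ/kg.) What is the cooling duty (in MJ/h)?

Q_c = 11500 MJ/h

vapour 221→80.7 °C: -176.78 kJ/kg
condensation at 80.7 °C: -358 kJ/kg
liquid 80.7→27.3 °C: -98.256 kJ/kg
Δh = -176.78 + -358 + -98.256 = -633.03 kJ/kg
Q = ṁ·Δh = 302.5 kg/min × -633.03 kJ/kg = -191490 kJ/min
|Q| = 3191.5 kW = 11490 MJ/h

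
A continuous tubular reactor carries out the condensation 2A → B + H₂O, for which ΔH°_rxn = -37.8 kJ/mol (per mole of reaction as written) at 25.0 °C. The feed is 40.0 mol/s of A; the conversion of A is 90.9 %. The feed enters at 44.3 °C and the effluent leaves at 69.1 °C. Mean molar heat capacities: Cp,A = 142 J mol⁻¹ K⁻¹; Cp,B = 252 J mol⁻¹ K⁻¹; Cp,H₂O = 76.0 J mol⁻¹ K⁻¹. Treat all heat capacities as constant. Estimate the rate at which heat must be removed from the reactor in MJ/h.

Q_out = 1840 MJ/h

Extent of reaction ξ = 0.909 × 40.0 / 2 = 18.18 mol/s
Reaction term: ξ·ΔH°_rxn = 18.18 × -37.8 = -687.2 kJ/s
Sensible, feed 44.3→25 °C: -109.62 kJ/s
Outlet flows (mol/s): A 3.64, B 18.18, H₂O 18.18
Sensible, products 25→69.1 °C: 285.76 kJ/s
Q = ΔH = -511.06 kJ/s = -511.06 kW
Heat removed = 1839.8 MJ/h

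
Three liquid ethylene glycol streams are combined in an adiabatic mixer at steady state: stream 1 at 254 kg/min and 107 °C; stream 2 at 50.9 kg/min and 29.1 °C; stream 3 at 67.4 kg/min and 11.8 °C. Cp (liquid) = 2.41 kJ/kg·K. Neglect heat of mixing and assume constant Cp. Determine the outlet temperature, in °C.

T_out = 79.1 °C

No heat crosses the boundary, so H_out = H_in.
T_out = Σ ṁᵢCp,ᵢTᵢ / Σ ṁᵢCp,ᵢ
      = 70985 / 897.24 = 79.115 °C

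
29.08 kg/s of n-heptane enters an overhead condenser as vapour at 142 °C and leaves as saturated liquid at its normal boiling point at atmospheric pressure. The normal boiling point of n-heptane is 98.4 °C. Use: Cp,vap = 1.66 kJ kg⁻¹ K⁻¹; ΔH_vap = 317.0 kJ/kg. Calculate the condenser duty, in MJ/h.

vapour 142→98.4 °C: -72.376 kJ/kg
condensation at 98.4 °C: -317 kJ/kg
Δh = -72.376 + -317 = -389.38 kJ/kg
Q = ṁ·Δh = 29.08 kg/s × -389.38 kJ/kg = -11323 kJ/s
|Q| = 11323 kW = 40763 MJ/h

Q_c = 40800 MJ/h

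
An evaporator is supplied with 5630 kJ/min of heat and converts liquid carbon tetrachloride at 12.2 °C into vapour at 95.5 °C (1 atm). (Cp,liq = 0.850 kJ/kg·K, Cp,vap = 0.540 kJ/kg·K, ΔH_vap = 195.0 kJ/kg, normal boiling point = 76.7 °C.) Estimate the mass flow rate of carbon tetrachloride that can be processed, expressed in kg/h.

Δh = 0.850×(76.7−12.2) + 195.0 + 0.540×(95.5−76.7) = 259.98 kJ/kg
Q = 5630 kJ/min = 93.833 kJ/s = 337800 kJ/h
ṁ = Q/Δh = 337800 / 259.98 = 1299.3 kg/h

ṁ = 1300 kg/h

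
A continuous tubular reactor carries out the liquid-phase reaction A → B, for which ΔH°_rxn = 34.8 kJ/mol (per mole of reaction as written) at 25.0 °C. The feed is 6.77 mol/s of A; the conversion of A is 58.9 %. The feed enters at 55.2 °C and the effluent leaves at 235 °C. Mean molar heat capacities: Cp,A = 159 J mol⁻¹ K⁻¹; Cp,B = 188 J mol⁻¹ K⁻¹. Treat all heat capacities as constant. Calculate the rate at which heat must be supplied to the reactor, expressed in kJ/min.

Q_in = 21400 kJ/min

Extent of reaction ξ = 0.589 × 6.77 = 3.9875 mol/s
Reaction term: ξ·ΔH°_rxn = 3.9875 × 34.8 = 138.77 kJ/s
Sensible, feed 55.2→25 °C: -32.508 kJ/s
Outlet flows (mol/s): A 2.7825, B 3.9875
Sensible, products 25→235 °C: 250.33 kJ/s
Q = ΔH = 356.59 kJ/s = 356.59 kW
Heat supplied = 21396 kJ/min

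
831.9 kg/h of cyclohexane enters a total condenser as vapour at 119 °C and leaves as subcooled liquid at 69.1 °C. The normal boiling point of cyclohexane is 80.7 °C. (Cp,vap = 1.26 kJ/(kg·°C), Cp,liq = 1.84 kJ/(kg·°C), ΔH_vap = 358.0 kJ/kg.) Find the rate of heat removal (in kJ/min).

Q_c = 5930 kJ/min

vapour 119→80.7 °C: -48.258 kJ/kg
condensation at 80.7 °C: -358 kJ/kg
liquid 80.7→69.1 °C: -21.344 kJ/kg
Δh = -48.258 + -358 + -21.344 = -427.6 kJ/kg
Q = ṁ·Δh = 831.9 kg/h × -427.6 kJ/kg = -355720 kJ/h
|Q| = 98.812 kW = 5928.7 kJ/min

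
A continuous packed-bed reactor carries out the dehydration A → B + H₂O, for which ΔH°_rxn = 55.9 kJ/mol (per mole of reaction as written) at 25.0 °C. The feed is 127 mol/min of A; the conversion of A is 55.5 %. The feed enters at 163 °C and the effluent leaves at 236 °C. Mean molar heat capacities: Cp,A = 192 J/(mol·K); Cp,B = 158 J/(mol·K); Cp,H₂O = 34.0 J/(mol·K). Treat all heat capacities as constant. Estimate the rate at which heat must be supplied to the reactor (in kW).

Q_in = 95.3 kW

Extent of reaction ξ = 0.555 × 127 = 70.485 mol/min
Reaction term: ξ·ΔH°_rxn = 70.485 × 55.9 = 3940.1 kJ/min
Sensible, feed 163→25 °C: -3365 kJ/min
Outlet flows (mol/min): A 56.515, B 70.485, H₂O 70.485
Sensible, products 25→236 °C: 5145 kJ/min
Q = ΔH = 5720.1 kJ/min = 95.336 kW
Heat supplied = 95.336 kW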